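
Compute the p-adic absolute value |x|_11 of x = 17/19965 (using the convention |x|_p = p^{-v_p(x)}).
|17/19965|_11 = 1331

Step 1 — compute v_11(x) by factoring powers of 11 out of the numerator and denominator: v_11(17/19965) = -3. Step 2 — apply |x|_p = p^{-v_p(x)} = 11^{3} = 1331.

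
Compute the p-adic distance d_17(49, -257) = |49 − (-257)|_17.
d_17(49, -257) = 1/17

Step 1 — x − y = 49 − (-257) = 306. Step 2 — v_17(306) = 1 (factor: 306 = (17^1 · 18); the sign does not affect v_p). Step 3 — |x − y|_17 = 17^{-1} = 1/17.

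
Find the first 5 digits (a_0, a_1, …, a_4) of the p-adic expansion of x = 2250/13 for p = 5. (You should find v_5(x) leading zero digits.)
(a_0, …, a_4) = (0, 0, 0, 1, 2)

v_5(2250/13) = 3, so a_0 = ... = a_2 = 0. Factor out: x = 5^3 · u with u = 18/13 a unit in ℤ_5. Expand u iteratively via a_{v+i} = u_i mod 5, u_{i+1} = (u_i − a_{v+i})/5:
  u_0 = 18/13;  a_3 = 1;  u_1 = (u_0 − 1)/5 = 1/13
  u_1 = 1/13;  a_4 = 2;  u_2 = (u_1 − 2)/5 = -5/13
Digits: (0, 0, 0, 1, 2).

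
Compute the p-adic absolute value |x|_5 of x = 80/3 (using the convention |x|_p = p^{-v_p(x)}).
|80/3|_5 = 1/5

Step 1 — compute v_5(x) by factoring powers of 5 out of the numerator and denominator: v_5(80/3) = 1. Step 2 — apply |x|_p = p^{-v_p(x)} = 5^{-1} = 1/5.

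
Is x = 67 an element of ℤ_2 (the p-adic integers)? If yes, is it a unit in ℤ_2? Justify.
x ∈ ℤ_2^× (unit); v_2(x) = 0

ℤ_2 = {x ∈ ℚ_2 : v_2(x) ≥ 0} and ℤ_2^× = {x ∈ ℤ_2 : v_2(x) = 0}. Here v_2(67) = v_2(num) − v_2(den) = 0; compare against these criteria.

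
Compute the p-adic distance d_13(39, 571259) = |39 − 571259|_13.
d_13(39, 571259) = 1/28561

Step 1 — x − y = 39 − 571259 = -571220. Step 2 — v_13(-571220) = 4 (factor: -571220 = −(13^4 · 20); the sign does not affect v_p). Step 3 — |x − y|_13 = 13^{-4} = 1/28561.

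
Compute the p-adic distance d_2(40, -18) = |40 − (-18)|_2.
d_2(40, -18) = 1/2

Step 1 — x − y = 40 − (-18) = 58. Step 2 — v_2(58) = 1 (factor: 58 = (2^1 · 29); the sign does not affect v_p). Step 3 — |x − y|_2 = 2^{-1} = 1/2.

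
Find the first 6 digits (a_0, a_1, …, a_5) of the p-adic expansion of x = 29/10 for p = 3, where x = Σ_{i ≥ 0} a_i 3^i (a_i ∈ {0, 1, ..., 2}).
(a_0, …, a_5) = (2, 0, 1, 0, 2, 2)

v_3(29/10) = 0 (numerator and denominator both coprime to 3), so x ∈ ℤ_3^×. Compute digits iteratively via a_i = x_i mod 3, x_{i+1} = (x_i − a_i)/3, with x_0 = x:
  x_0 = 29/10;  a_0 = 2;  x_1 = (x_0 − 2)/3 = 3/10
  x_1 = 3/10;  a_1 = 0;  x_2 = (x_1 − 0)/3 = 1/10
  x_2 = 1/10;  a_2 = 1;  x_3 = (x_2 − 1)/3 = -3/10
  x_3 = -3/10;  a_3 = 0;  x_4 = (x_3 − 0)/3 = -1/10
  x_4 = -1/10;  a_4 = 2;  x_5 = (x_4 − 2)/3 = -7/10
  x_5 = -7/10;  a_5 = 2;  x_6 = (x_5 − 2)/3 = -9/10
Digits: (2, 0, 1, 0, 2, 2).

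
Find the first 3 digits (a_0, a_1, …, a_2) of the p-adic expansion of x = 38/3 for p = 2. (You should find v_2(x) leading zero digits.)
(a_0, …, a_2) = (0, 1, 0)

v_2(38/3) = 1, so a_0 = ... = a_0 = 0. Factor out: x = 2^1 · u with u = 19/3 a unit in ℤ_2. Expand u iteratively via a_{v+i} = u_i mod 2, u_{i+1} = (u_i − a_{v+i})/2:
  u_0 = 19/3;  a_1 = 1;  u_1 = (u_0 − 1)/2 = 8/3
  u_1 = 8/3;  a_2 = 0;  u_2 = (u_1 − 0)/2 = 4/3
Digits: (0, 1, 0).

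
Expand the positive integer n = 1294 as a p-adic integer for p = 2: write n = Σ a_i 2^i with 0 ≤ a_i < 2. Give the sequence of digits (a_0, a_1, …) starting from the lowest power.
(a_0, a_1, …) = (0, 1, 1, 1, 0, 0, 0, 0, 1, 0, 1)

Repeated division by 2 gives the digits low-to-high: 1294 = 1·2^1 + 1·2^2 + 1·2^3 + 1·2^8 + 1·2^10. Digit sequence: (0, 1, 1, 1, 0, 0, 0, 0, 1, 0, 1).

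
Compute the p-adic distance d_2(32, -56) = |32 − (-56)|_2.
d_2(32, -56) = 1/8

Step 1 — x − y = 32 − (-56) = 88. Step 2 — v_2(88) = 3 (factor: 88 = (2^3 · 11); the sign does not affect v_p). Step 3 — |x − y|_2 = 2^{-3} = 1/8.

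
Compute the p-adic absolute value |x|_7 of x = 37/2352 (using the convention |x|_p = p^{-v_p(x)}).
|37/2352|_7 = 49

Step 1 — compute v_7(x) by factoring powers of 7 out of the numerator and denominator: v_7(37/2352) = -2. Step 2 — apply |x|_p = p^{-v_p(x)} = 7^{2} = 49.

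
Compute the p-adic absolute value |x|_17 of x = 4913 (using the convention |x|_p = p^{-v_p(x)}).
|4913|_17 = 1/4913

Step 1 — compute v_17(x) by factoring powers of 17 out of the numerator and denominator: v_17(4913) = 3. Step 2 — apply |x|_p = p^{-v_p(x)} = 17^{-3} = 1/4913.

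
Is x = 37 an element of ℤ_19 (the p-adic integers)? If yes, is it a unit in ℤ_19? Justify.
x ∈ ℤ_19^× (unit); v_19(x) = 0

ℤ_19 = {x ∈ ℚ_19 : v_19(x) ≥ 0} and ℤ_19^× = {x ∈ ℤ_19 : v_19(x) = 0}. Here v_19(37) = v_19(num) − v_19(den) = 0; compare against these criteria.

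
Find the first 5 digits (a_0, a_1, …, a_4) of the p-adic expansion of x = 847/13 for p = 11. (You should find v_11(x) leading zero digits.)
(a_0, …, a_4) = (0, 0, 9, 6, 7)

v_11(847/13) = 2, so a_0 = ... = a_1 = 0. Factor out: x = 11^2 · u with u = 7/13 a unit in ℤ_11. Expand u iteratively via a_{v+i} = u_i mod 11, u_{i+1} = (u_i − a_{v+i})/11:
  u_0 = 7/13;  a_2 = 9;  u_1 = (u_0 − 9)/11 = -10/13
  u_1 = -10/13;  a_3 = 6;  u_2 = (u_1 − 6)/11 = -8/13
  u_2 = -8/13;  a_4 = 7;  u_3 = (u_2 − 7)/11 = -9/13
Digits: (0, 0, 9, 6, 7).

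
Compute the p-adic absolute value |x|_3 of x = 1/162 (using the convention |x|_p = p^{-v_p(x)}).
|1/162|_3 = 81

Step 1 — compute v_3(x) by factoring powers of 3 out of the numerator and denominator: v_3(1/162) = -4. Step 2 — apply |x|_p = p^{-v_p(x)} = 3^{4} = 81.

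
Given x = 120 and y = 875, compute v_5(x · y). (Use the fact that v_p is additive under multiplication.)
v_5(105000) = 4

v_p(x) = 1 (factor: 120 = 5^1 · 24); v_p(y) = 3 (factor: 875 = 5^3 · 7). Additivity: v_p(xy) = v_p(x) + v_p(y) = 1 + 3 = 4. (Direct check: xy = 105000 = 5^4 · (168).)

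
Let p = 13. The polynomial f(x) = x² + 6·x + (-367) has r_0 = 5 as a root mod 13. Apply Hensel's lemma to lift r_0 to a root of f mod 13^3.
r_2 = 447 (mod 2197)

Hensel: r_{i+1} = r_i − f(r_i)·(f′(r_i))^{-1} mod 13^{i+2}, f′(x) = 2x + 6. Iterate:
  r_0 = 5 (mod 13)
  r_1 = 109 (mod 169)
  r_2 = 447 (mod 2197)
Final: r = 447 satisfies f(r) ≡ 0 mod 13^3.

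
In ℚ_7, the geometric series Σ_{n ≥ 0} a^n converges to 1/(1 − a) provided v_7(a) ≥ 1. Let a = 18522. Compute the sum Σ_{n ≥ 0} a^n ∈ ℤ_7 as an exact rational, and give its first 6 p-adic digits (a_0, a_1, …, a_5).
Σ a^n = 1/(1 − a) = -1/18521;  first 6 digits = (1, 0, 0, 5, 0, 1)

v_7(a) = 3 ≥ 1, so the series converges in ℤ_7 to 1/(1 − a) = 1/(1 − 18522) = -1/18521. Expand this rational in ℤ_7: compute digits iteratively via d_i = x_i mod 7, x_{i+1} = (x_i − d_i)/7. The first 6 digits are (1, 0, 0, 5, 0, 1).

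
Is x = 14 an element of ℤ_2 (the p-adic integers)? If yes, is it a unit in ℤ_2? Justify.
x ∈ ℤ_2 but not a unit; v_2(x) = 1 > 0

ℤ_2 = {x ∈ ℚ_2 : v_2(x) ≥ 0} and ℤ_2^× = {x ∈ ℤ_2 : v_2(x) = 0}. Here v_2(14) = v_2(num) − v_2(den) = 1; compare against these criteria.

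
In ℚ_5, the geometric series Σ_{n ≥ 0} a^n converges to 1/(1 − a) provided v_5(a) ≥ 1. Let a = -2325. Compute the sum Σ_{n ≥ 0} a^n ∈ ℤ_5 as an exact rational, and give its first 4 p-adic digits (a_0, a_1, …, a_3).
Σ a^n = 1/(1 − a) = 1/2326;  first 4 digits = (1, 0, 2, 1)

v_5(a) = 2 ≥ 1, so the series converges in ℤ_5 to 1/(1 − a) = 1/(1 − (-2325)) = 1/2326. Expand this rational in ℤ_5: compute digits iteratively via d_i = x_i mod 5, x_{i+1} = (x_i − d_i)/5. The first 4 digits are (1, 0, 2, 1).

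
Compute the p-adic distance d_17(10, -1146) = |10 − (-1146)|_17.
d_17(10, -1146) = 1/289

Step 1 — x − y = 10 − (-1146) = 1156. Step 2 — v_17(1156) = 2 (factor: 1156 = (17^2 · 4); the sign does not affect v_p). Step 3 — |x − y|_17 = 17^{-2} = 1/289.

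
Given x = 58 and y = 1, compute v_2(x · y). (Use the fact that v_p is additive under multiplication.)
v_2(58) = 1

v_p(x) = 1 (factor: 58 = 2^1 · 29); v_p(y) = 0 (factor: 1 = 2^0 · 1). Additivity: v_p(xy) = v_p(x) + v_p(y) = 1 + 0 = 1. (Direct check: xy = 58 = 2^1 · (29).)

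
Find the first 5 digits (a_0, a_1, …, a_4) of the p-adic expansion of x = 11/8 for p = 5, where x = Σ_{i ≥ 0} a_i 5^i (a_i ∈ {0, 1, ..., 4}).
(a_0, …, a_4) = (2, 3, 0, 3, 0)

v_5(11/8) = 0 (numerator and denominator both coprime to 5), so x ∈ ℤ_5^×. Compute digits iteratively via a_i = x_i mod 5, x_{i+1} = (x_i − a_i)/5, with x_0 = x:
  x_0 = 11/8;  a_0 = 2;  x_1 = (x_0 − 2)/5 = -1/8
  x_1 = -1/8;  a_1 = 3;  x_2 = (x_1 − 3)/5 = -5/8
  x_2 = -5/8;  a_2 = 0;  x_3 = (x_2 − 0)/5 = -1/8
  x_3 = -1/8;  a_3 = 3;  x_4 = (x_3 − 3)/5 = -5/8
  x_4 = -5/8;  a_4 = 0;  x_5 = (x_4 − 0)/5 = -1/8
Digits: (2, 3, 0, 3, 0).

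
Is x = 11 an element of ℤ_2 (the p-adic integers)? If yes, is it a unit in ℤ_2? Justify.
x ∈ ℤ_2^× (unit); v_2(x) = 0

ℤ_2 = {x ∈ ℚ_2 : v_2(x) ≥ 0} and ℤ_2^× = {x ∈ ℤ_2 : v_2(x) = 0}. Here v_2(11) = v_2(num) − v_2(den) = 0; compare against these criteria.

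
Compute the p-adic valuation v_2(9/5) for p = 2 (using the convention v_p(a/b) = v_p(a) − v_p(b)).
v_2(9/5) = 0

Factor powers of 2 from the numerator and denominator of the reduced fraction: 9 = 2^0 · 9 and 5 = 2^0 · 5. Apply v_p(a/b) = v_p(a) − v_p(b): v_2(9/5) = 0 − 0 = 0.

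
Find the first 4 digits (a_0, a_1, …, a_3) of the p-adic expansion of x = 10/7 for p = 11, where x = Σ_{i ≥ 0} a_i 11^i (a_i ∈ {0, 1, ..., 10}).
(a_0, …, a_3) = (3, 3, 6, 1)

v_11(10/7) = 0 (numerator and denominator both coprime to 11), so x ∈ ℤ_11^×. Compute digits iteratively via a_i = x_i mod 11, x_{i+1} = (x_i − a_i)/11, with x_0 = x:
  x_0 = 10/7;  a_0 = 3;  x_1 = (x_0 − 3)/11 = -1/7
  x_1 = -1/7;  a_1 = 3;  x_2 = (x_1 − 3)/11 = -2/7
  x_2 = -2/7;  a_2 = 6;  x_3 = (x_2 − 6)/11 = -4/7
  x_3 = -4/7;  a_3 = 1;  x_4 = (x_3 − 1)/11 = -1/7
Digits: (3, 3, 6, 1).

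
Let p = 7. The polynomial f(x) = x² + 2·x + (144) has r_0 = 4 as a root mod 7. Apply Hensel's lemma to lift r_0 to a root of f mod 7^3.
r_2 = 291 (mod 343)

Hensel: r_{i+1} = r_i − f(r_i)·(f′(r_i))^{-1} mod 7^{i+2}, f′(x) = 2x + 2. Iterate:
  r_0 = 4 (mod 7)
  r_1 = 46 (mod 49)
  r_2 = 291 (mod 343)
Final: r = 291 satisfies f(r) ≡ 0 mod 7^3.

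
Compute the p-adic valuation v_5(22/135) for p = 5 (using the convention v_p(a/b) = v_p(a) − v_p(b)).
v_5(22/135) = -1

Factor powers of 5 from the numerator and denominator of the reduced fraction: 22 = 5^0 · 22 and 135 = 5^1 · 27. Apply v_p(a/b) = v_p(a) − v_p(b): v_5(22/135) = 0 − 1 = -1.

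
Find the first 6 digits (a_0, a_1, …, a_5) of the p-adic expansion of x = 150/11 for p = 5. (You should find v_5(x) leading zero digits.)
(a_0, …, a_5) = (0, 0, 1, 4, 1, 1)

v_5(150/11) = 2, so a_0 = ... = a_1 = 0. Factor out: x = 5^2 · u with u = 6/11 a unit in ℤ_5. Expand u iteratively via a_{v+i} = u_i mod 5, u_{i+1} = (u_i − a_{v+i})/5:
  u_0 = 6/11;  a_2 = 1;  u_1 = (u_0 − 1)/5 = -1/11
  u_1 = -1/11;  a_3 = 4;  u_2 = (u_1 − 4)/5 = -9/11
  u_2 = -9/11;  a_4 = 1;  u_3 = (u_2 − 1)/5 = -4/11
  u_3 = -4/11;  a_5 = 1;  u_4 = (u_3 − 1)/5 = -3/11
Digits: (0, 0, 1, 4, 1, 1).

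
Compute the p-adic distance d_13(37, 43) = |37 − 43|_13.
d_13(37, 43) = 1

Step 1 — x − y = 37 − 43 = -6. Step 2 — v_13(-6) = 0 (factor: -6 = −(13^0 · 6); the sign does not affect v_p). Step 3 — |x − y|_13 = 13^{0} = 1.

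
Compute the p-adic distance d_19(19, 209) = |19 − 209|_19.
d_19(19, 209) = 1/19

Step 1 — x − y = 19 − 209 = -190. Step 2 — v_19(-190) = 1 (factor: -190 = −(19^1 · 10); the sign does not affect v_p). Step 3 — |x − y|_19 = 19^{-1} = 1/19.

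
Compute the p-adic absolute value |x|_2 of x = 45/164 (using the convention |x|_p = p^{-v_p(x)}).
|45/164|_2 = 4

Step 1 — compute v_2(x) by factoring powers of 2 out of the numerator and denominator: v_2(45/164) = -2. Step 2 — apply |x|_p = p^{-v_p(x)} = 2^{2} = 4.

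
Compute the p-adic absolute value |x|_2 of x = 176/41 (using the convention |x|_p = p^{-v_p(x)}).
|176/41|_2 = 1/16

Step 1 — compute v_2(x) by factoring powers of 2 out of the numerator and denominator: v_2(176/41) = 4. Step 2 — apply |x|_p = p^{-v_p(x)} = 2^{-4} = 1/16.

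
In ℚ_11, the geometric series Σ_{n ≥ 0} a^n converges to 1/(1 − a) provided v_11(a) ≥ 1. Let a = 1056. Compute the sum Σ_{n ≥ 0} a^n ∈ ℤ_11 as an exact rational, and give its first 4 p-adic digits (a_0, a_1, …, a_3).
Σ a^n = 1/(1 − a) = -1/1055;  first 4 digits = (1, 8, 6, 8)

v_11(a) = 1 ≥ 1, so the series converges in ℤ_11 to 1/(1 − a) = 1/(1 − 1056) = -1/1055. Expand this rational in ℤ_11: compute digits iteratively via d_i = x_i mod 11, x_{i+1} = (x_i − d_i)/11. The first 4 digits are (1, 8, 6, 8).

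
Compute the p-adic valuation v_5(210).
v_5(210) = 1

v_5(n) is the largest exponent k such that 5^k divides n. Factor out: 210 = 5^1 · 42. (Sign doesn't affect v_p.) So v_5(210) = 1.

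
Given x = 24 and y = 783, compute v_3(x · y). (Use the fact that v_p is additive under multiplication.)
v_3(18792) = 4

v_p(x) = 1 (factor: 24 = 3^1 · 8); v_p(y) = 3 (factor: 783 = 3^3 · 29). Additivity: v_p(xy) = v_p(x) + v_p(y) = 1 + 3 = 4. (Direct check: xy = 18792 = 3^4 · (232).)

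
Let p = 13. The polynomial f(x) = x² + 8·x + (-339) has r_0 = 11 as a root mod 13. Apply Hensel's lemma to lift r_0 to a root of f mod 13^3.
r_2 = 804 (mod 2197)

Hensel: r_{i+1} = r_i − f(r_i)·(f′(r_i))^{-1} mod 13^{i+2}, f′(x) = 2x + 8. Iterate:
  r_0 = 11 (mod 13)
  r_1 = 128 (mod 169)
  r_2 = 804 (mod 2197)
Final: r = 804 satisfies f(r) ≡ 0 mod 13^3.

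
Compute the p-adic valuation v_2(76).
v_2(76) = 2

v_2(n) is the largest exponent k such that 2^k divides n. Factor out: 76 = 2^2 · 19. (Sign doesn't affect v_p.) So v_2(76) = 2.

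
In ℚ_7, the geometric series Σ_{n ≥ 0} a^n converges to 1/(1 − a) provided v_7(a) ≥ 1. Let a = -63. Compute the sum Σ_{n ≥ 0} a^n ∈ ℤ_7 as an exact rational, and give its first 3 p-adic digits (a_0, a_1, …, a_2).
Σ a^n = 1/(1 − a) = 1/64;  first 3 digits = (1, 5, 2)

v_7(a) = 1 ≥ 1, so the series converges in ℤ_7 to 1/(1 − a) = 1/(1 − (-63)) = 1/64. Expand this rational in ℤ_7: compute digits iteratively via d_i = x_i mod 7, x_{i+1} = (x_i − d_i)/7. The first 3 digits are (1, 5, 2).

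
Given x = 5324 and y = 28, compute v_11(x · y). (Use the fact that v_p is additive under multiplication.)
v_11(149072) = 3

v_p(x) = 3 (factor: 5324 = 11^3 · 4); v_p(y) = 0 (factor: 28 = 11^0 · 28). Additivity: v_p(xy) = v_p(x) + v_p(y) = 3 + 0 = 3. (Direct check: xy = 149072 = 11^3 · (112).)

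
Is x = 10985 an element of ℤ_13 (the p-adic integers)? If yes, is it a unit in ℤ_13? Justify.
x ∈ ℤ_13 but not a unit; v_13(x) = 3 > 0

ℤ_13 = {x ∈ ℚ_13 : v_13(x) ≥ 0} and ℤ_13^× = {x ∈ ℤ_13 : v_13(x) = 0}. Here v_13(10985) = v_13(num) − v_13(den) = 3; compare against these criteria.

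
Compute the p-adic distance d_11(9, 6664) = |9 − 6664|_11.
d_11(9, 6664) = 1/1331

Step 1 — x − y = 9 − 6664 = -6655. Step 2 — v_11(-6655) = 3 (factor: -6655 = −(11^3 · 5); the sign does not affect v_p). Step 3 — |x − y|_11 = 11^{-3} = 1/1331.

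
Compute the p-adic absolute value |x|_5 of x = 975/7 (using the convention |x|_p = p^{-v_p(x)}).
|975/7|_5 = 1/25

Step 1 — compute v_5(x) by factoring powers of 5 out of the numerator and denominator: v_5(975/7) = 2. Step 2 — apply |x|_p = p^{-v_p(x)} = 5^{-2} = 1/25.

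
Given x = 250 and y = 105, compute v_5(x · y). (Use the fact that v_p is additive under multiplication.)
v_5(26250) = 4

v_p(x) = 3 (factor: 250 = 5^3 · 2); v_p(y) = 1 (factor: 105 = 5^1 · 21). Additivity: v_p(xy) = v_p(x) + v_p(y) = 3 + 1 = 4. (Direct check: xy = 26250 = 5^4 · (42).)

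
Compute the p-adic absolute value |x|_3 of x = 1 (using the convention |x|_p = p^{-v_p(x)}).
|1|_3 = 1

Step 1 — compute v_3(x) by factoring powers of 3 out of the numerator and denominator: v_3(1) = 0. Step 2 — apply |x|_p = p^{-v_p(x)} = 3^{0} = 1.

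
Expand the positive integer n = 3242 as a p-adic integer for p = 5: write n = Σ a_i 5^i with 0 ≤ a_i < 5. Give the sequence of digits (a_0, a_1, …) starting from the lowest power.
(a_0, a_1, …) = (2, 3, 4, 0, 0, 1)

Repeated division by 5 gives the digits low-to-high: 3242 = 2 + 3·5^1 + 4·5^2 + 1·5^5. Digit sequence: (2, 3, 4, 0, 0, 1).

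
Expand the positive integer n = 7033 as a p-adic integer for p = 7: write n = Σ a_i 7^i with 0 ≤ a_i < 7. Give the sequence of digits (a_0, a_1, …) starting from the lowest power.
(a_0, a_1, …) = (5, 3, 3, 6, 2)

Repeated division by 7 gives the digits low-to-high: 7033 = 5 + 3·7^1 + 3·7^2 + 6·7^3 + 2·7^4. Digit sequence: (5, 3, 3, 6, 2).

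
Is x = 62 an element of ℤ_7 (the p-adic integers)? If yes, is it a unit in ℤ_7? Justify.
x ∈ ℤ_7^× (unit); v_7(x) = 0

ℤ_7 = {x ∈ ℚ_7 : v_7(x) ≥ 0} and ℤ_7^× = {x ∈ ℤ_7 : v_7(x) = 0}. Here v_7(62) = v_7(num) − v_7(den) = 0; compare against these criteria.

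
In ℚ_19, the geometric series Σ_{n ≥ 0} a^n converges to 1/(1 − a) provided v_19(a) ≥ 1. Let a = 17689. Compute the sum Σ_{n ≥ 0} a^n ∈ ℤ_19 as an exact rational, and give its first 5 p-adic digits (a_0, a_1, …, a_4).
Σ a^n = 1/(1 − a) = -1/17688;  first 5 digits = (1, 0, 11, 2, 7)

v_19(a) = 2 ≥ 1, so the series converges in ℤ_19 to 1/(1 − a) = 1/(1 − 17689) = -1/17688. Expand this rational in ℤ_19: compute digits iteratively via d_i = x_i mod 19, x_{i+1} = (x_i − d_i)/19. The first 5 digits are (1, 0, 11, 2, 7).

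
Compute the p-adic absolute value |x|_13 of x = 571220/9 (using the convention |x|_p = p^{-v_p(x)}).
|571220/9|_13 = 1/28561

Step 1 — compute v_13(x) by factoring powers of 13 out of the numerator and denominator: v_13(571220/9) = 4. Step 2 — apply |x|_p = p^{-v_p(x)} = 13^{-4} = 1/28561.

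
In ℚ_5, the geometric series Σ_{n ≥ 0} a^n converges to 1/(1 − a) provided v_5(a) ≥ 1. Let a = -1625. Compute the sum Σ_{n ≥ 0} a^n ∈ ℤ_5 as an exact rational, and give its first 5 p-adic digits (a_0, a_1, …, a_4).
Σ a^n = 1/(1 − a) = 1/1626;  first 5 digits = (1, 0, 0, 2, 2)

v_5(a) = 3 ≥ 1, so the series converges in ℤ_5 to 1/(1 − a) = 1/(1 − (-1625)) = 1/1626. Expand this rational in ℤ_5: compute digits iteratively via d_i = x_i mod 5, x_{i+1} = (x_i − d_i)/5. The first 5 digits are (1, 0, 0, 2, 2).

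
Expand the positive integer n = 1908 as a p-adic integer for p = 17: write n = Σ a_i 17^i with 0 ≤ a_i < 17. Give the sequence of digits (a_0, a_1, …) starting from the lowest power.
(a_0, a_1, …) = (4, 10, 6)

Repeated division by 17 gives the digits low-to-high: 1908 = 4 + 10·17^1 + 6·17^2. Digit sequence: (4, 10, 6).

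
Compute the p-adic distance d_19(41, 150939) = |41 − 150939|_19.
d_19(41, 150939) = 1/6859

Step 1 — x − y = 41 − 150939 = -150898. Step 2 — v_19(-150898) = 3 (factor: -150898 = −(19^3 · 22); the sign does not affect v_p). Step 3 — |x − y|_19 = 19^{-3} = 1/6859.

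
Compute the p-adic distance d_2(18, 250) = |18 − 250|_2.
d_2(18, 250) = 1/8

Step 1 — x − y = 18 − 250 = -232. Step 2 — v_2(-232) = 3 (factor: -232 = −(2^3 · 29); the sign does not affect v_p). Step 3 — |x − y|_2 = 2^{-3} = 1/8.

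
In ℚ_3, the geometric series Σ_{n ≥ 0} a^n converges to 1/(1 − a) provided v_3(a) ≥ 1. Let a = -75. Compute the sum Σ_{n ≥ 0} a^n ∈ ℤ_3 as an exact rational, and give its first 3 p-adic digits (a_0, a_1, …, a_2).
Σ a^n = 1/(1 − a) = 1/76;  first 3 digits = (1, 2, 1)

v_3(a) = 1 ≥ 1, so the series converges in ℤ_3 to 1/(1 − a) = 1/(1 − (-75)) = 1/76. Expand this rational in ℤ_3: compute digits iteratively via d_i = x_i mod 3, x_{i+1} = (x_i − d_i)/3. The first 3 digits are (1, 2, 1).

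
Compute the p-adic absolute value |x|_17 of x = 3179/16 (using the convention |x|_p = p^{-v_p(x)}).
|3179/16|_17 = 1/289

Step 1 — compute v_17(x) by factoring powers of 17 out of the numerator and denominator: v_17(3179/16) = 2. Step 2 — apply |x|_p = p^{-v_p(x)} = 17^{-2} = 1/289.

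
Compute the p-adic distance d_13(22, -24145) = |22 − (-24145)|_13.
d_13(22, -24145) = 1/2197

Step 1 — x − y = 22 − (-24145) = 24167. Step 2 — v_13(24167) = 3 (factor: 24167 = (13^3 · 11); the sign does not affect v_p). Step 3 — |x − y|_13 = 13^{-3} = 1/2197.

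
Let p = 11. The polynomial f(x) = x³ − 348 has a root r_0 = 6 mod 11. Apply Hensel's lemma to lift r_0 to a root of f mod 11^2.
r_1 = 61 (mod 121)

Hensel: r_{i+1} = r_i − f(r_i)/f′(r_i) mod 11^{i+2}, where f′(x) = 3x². Iterate:
  r_0 = 6 (mod 11)
  r_1 = 61 (mod 121)
Final: r = 61 with f(r) ≡ 0 mod 11^2.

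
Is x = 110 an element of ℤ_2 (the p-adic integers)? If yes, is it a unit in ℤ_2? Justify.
x ∈ ℤ_2 but not a unit; v_2(x) = 1 > 0

ℤ_2 = {x ∈ ℚ_2 : v_2(x) ≥ 0} and ℤ_2^× = {x ∈ ℤ_2 : v_2(x) = 0}. Here v_2(110) = v_2(num) − v_2(den) = 1; compare against these criteria.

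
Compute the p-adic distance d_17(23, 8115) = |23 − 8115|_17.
d_17(23, 8115) = 1/289

Step 1 — x − y = 23 − 8115 = -8092. Step 2 — v_17(-8092) = 2 (factor: -8092 = −(17^2 · 28); the sign does not affect v_p). Step 3 — |x − y|_17 = 17^{-2} = 1/289.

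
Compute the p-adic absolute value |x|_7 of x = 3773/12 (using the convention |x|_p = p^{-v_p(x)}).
|3773/12|_7 = 1/343

Step 1 — compute v_7(x) by factoring powers of 7 out of the numerator and denominator: v_7(3773/12) = 3. Step 2 — apply |x|_p = p^{-v_p(x)} = 7^{-3} = 1/343.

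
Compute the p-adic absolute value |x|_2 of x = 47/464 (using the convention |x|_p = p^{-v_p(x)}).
|47/464|_2 = 16

Step 1 — compute v_2(x) by factoring powers of 2 out of the numerator and denominator: v_2(47/464) = -4. Step 2 — apply |x|_p = p^{-v_p(x)} = 2^{4} = 16.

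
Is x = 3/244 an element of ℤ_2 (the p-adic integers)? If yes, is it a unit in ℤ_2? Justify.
x ∉ ℤ_2 (v_2(x) = -2 < 0)

ℤ_2 = {x ∈ ℚ_2 : v_2(x) ≥ 0} and ℤ_2^× = {x ∈ ℤ_2 : v_2(x) = 0}. Here v_2(3/244) = v_2(num) − v_2(den) = -2; compare against these criteria.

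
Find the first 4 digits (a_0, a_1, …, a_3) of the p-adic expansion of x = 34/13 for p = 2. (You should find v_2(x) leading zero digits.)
(a_0, …, a_3) = (0, 1, 0, 1)

v_2(34/13) = 1, so a_0 = ... = a_0 = 0. Factor out: x = 2^1 · u with u = 17/13 a unit in ℤ_2. Expand u iteratively via a_{v+i} = u_i mod 2, u_{i+1} = (u_i − a_{v+i})/2:
  u_0 = 17/13;  a_1 = 1;  u_1 = (u_0 − 1)/2 = 2/13
  u_1 = 2/13;  a_2 = 0;  u_2 = (u_1 − 0)/2 = 1/13
  u_2 = 1/13;  a_3 = 1;  u_3 = (u_2 − 1)/2 = -6/13
Digits: (0, 1, 0, 1).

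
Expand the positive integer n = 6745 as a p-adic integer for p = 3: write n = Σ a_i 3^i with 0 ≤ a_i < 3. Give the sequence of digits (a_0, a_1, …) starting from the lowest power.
(a_0, a_1, …) = (1, 1, 2, 0, 2, 0, 0, 0, 1)

Repeated division by 3 gives the digits low-to-high: 6745 = 1 + 1·3^1 + 2·3^2 + 2·3^4 + 1·3^8. Digit sequence: (1, 1, 2, 0, 2, 0, 0, 0, 1).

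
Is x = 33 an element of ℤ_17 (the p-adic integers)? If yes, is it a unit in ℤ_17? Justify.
x ∈ ℤ_17^× (unit); v_17(x) = 0

ℤ_17 = {x ∈ ℚ_17 : v_17(x) ≥ 0} and ℤ_17^× = {x ∈ ℤ_17 : v_17(x) = 0}. Here v_17(33) = v_17(num) − v_17(den) = 0; compare against these criteria.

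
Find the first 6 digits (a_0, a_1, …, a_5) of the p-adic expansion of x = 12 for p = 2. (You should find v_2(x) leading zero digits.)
(a_0, …, a_5) = (0, 0, 1, 1, 0, 0)

v_2(12) = 2, so a_0 = ... = a_1 = 0. Factor out: x = 2^2 · u with u = 3 a unit in ℤ_2. Expand u iteratively via a_{v+i} = u_i mod 2, u_{i+1} = (u_i − a_{v+i})/2:
  u_0 = 3;  a_2 = 1;  u_1 = (u_0 − 1)/2 = 1
  u_1 = 1;  a_3 = 1;  u_2 = (u_1 − 1)/2 = 0
  u_2 = 0;  a_4 = 0;  u_3 = (u_2 − 0)/2 = 0
  u_3 = 0;  a_5 = 0;  u_4 = (u_3 − 0)/2 = 0
Digits: (0, 0, 1, 1, 0, 0).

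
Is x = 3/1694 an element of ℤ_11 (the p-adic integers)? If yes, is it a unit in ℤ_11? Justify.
x ∉ ℤ_11 (v_11(x) = -2 < 0)

ℤ_11 = {x ∈ ℚ_11 : v_11(x) ≥ 0} and ℤ_11^× = {x ∈ ℤ_11 : v_11(x) = 0}. Here v_11(3/1694) = v_11(num) − v_11(den) = -2; compare against these criteria.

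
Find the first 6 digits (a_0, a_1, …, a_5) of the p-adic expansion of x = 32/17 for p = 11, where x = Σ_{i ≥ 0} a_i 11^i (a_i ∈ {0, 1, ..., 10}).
(a_0, …, a_5) = (9, 0, 9, 5, 4, 8)

v_11(32/17) = 0 (numerator and denominator both coprime to 11), so x ∈ ℤ_11^×. Compute digits iteratively via a_i = x_i mod 11, x_{i+1} = (x_i − a_i)/11, with x_0 = x:
  x_0 = 32/17;  a_0 = 9;  x_1 = (x_0 − 9)/11 = -11/17
  x_1 = -11/17;  a_1 = 0;  x_2 = (x_1 − 0)/11 = -1/17
  x_2 = -1/17;  a_2 = 9;  x_3 = (x_2 − 9)/11 = -14/17
  x_3 = -14/17;  a_3 = 5;  x_4 = (x_3 − 5)/11 = -9/17
  x_4 = -9/17;  a_4 = 4;  x_5 = (x_4 − 4)/11 = -7/17
  x_5 = -7/17;  a_5 = 8;  x_6 = (x_5 − 8)/11 = -13/17
Digits: (9, 0, 9, 5, 4, 8).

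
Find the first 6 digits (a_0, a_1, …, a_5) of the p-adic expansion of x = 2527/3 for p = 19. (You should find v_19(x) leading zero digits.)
(a_0, …, a_5) = (0, 0, 15, 12, 12, 12)

v_19(2527/3) = 2, so a_0 = ... = a_1 = 0. Factor out: x = 19^2 · u with u = 7/3 a unit in ℤ_19. Expand u iteratively via a_{v+i} = u_i mod 19, u_{i+1} = (u_i − a_{v+i})/19:
  u_0 = 7/3;  a_2 = 15;  u_1 = (u_0 − 15)/19 = -2/3
  u_1 = -2/3;  a_3 = 12;  u_2 = (u_1 − 12)/19 = -2/3
  u_2 = -2/3;  a_4 = 12;  u_3 = (u_2 − 12)/19 = -2/3
  u_3 = -2/3;  a_5 = 12;  u_4 = (u_3 − 12)/19 = -2/3
Digits: (0, 0, 15, 12, 12, 12).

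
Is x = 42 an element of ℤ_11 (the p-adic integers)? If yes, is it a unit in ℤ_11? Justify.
x ∈ ℤ_11^× (unit); v_11(x) = 0

ℤ_11 = {x ∈ ℚ_11 : v_11(x) ≥ 0} and ℤ_11^× = {x ∈ ℤ_11 : v_11(x) = 0}. Here v_11(42) = v_11(num) − v_11(den) = 0; compare against these criteria.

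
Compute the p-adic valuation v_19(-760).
v_19(-760) = 1

v_19(n) is the largest exponent k such that 19^k divides n. Factor out: -760 = -19^1 · 40. (Sign doesn't affect v_p.) So v_19(-760) = 1.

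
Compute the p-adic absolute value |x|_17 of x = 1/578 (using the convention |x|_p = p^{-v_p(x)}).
|1/578|_17 = 289

Step 1 — compute v_17(x) by factoring powers of 17 out of the numerator and denominator: v_17(1/578) = -2. Step 2 — apply |x|_p = p^{-v_p(x)} = 17^{2} = 289.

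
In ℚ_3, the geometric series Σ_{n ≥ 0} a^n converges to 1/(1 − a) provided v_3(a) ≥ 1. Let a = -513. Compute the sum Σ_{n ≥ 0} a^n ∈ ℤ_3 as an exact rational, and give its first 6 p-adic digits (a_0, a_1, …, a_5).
Σ a^n = 1/(1 − a) = 1/514;  first 6 digits = (1, 0, 0, 2, 2, 0)

v_3(a) = 3 ≥ 1, so the series converges in ℤ_3 to 1/(1 − a) = 1/(1 − (-513)) = 1/514. Expand this rational in ℤ_3: compute digits iteratively via d_i = x_i mod 3, x_{i+1} = (x_i − d_i)/3. The first 6 digits are (1, 0, 0, 2, 2, 0).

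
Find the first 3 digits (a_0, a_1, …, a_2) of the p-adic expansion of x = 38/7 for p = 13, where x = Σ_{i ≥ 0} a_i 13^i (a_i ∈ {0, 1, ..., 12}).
(a_0, …, a_2) = (11, 7, 5)

v_13(38/7) = 0 (numerator and denominator both coprime to 13), so x ∈ ℤ_13^×. Compute digits iteratively via a_i = x_i mod 13, x_{i+1} = (x_i − a_i)/13, with x_0 = x:
  x_0 = 38/7;  a_0 = 11;  x_1 = (x_0 − 11)/13 = -3/7
  x_1 = -3/7;  a_1 = 7;  x_2 = (x_1 − 7)/13 = -4/7
  x_2 = -4/7;  a_2 = 5;  x_3 = (x_2 − 5)/13 = -3/7
Digits: (11, 7, 5).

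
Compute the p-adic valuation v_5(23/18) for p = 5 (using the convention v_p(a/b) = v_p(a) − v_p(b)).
v_5(23/18) = 0

Factor powers of 5 from the numerator and denominator of the reduced fraction: 23 = 5^0 · 23 and 18 = 5^0 · 18. Apply v_p(a/b) = v_p(a) − v_p(b): v_5(23/18) = 0 − 0 = 0.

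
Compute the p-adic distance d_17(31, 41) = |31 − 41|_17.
d_17(31, 41) = 1

Step 1 — x − y = 31 − 41 = -10. Step 2 — v_17(-10) = 0 (factor: -10 = −(17^0 · 10); the sign does not affect v_p). Step 3 — |x − y|_17 = 17^{0} = 1.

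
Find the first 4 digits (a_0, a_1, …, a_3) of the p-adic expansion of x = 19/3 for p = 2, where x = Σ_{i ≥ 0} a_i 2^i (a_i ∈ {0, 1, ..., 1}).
(a_0, …, a_3) = (1, 0, 0, 0)

v_2(19/3) = 0 (numerator and denominator both coprime to 2), so x ∈ ℤ_2^×. Compute digits iteratively via a_i = x_i mod 2, x_{i+1} = (x_i − a_i)/2, with x_0 = x:
  x_0 = 19/3;  a_0 = 1;  x_1 = (x_0 − 1)/2 = 8/3
  x_1 = 8/3;  a_1 = 0;  x_2 = (x_1 − 0)/2 = 4/3
  x_2 = 4/3;  a_2 = 0;  x_3 = (x_2 − 0)/2 = 2/3
  x_3 = 2/3;  a_3 = 0;  x_4 = (x_3 − 0)/2 = 1/3
Digits: (1, 0, 0, 0).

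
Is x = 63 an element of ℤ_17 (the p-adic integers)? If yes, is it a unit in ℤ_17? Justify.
x ∈ ℤ_17^× (unit); v_17(x) = 0

ℤ_17 = {x ∈ ℚ_17 : v_17(x) ≥ 0} and ℤ_17^× = {x ∈ ℤ_17 : v_17(x) = 0}. Here v_17(63) = v_17(num) − v_17(den) = 0; compare against these criteria.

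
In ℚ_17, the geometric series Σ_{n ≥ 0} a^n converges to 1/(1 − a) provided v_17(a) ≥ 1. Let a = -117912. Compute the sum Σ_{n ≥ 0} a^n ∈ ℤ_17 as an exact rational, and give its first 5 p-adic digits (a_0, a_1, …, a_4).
Σ a^n = 1/(1 − a) = 1/117913;  first 5 digits = (1, 0, 0, 10, 15)

v_17(a) = 3 ≥ 1, so the series converges in ℤ_17 to 1/(1 − a) = 1/(1 − (-117912)) = 1/117913. Expand this rational in ℤ_17: compute digits iteratively via d_i = x_i mod 17, x_{i+1} = (x_i − d_i)/17. The first 5 digits are (1, 0, 0, 10, 15).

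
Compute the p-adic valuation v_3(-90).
v_3(-90) = 2

v_3(n) is the largest exponent k such that 3^k divides n. Factor out: -90 = -3^2 · 10. (Sign doesn't affect v_p.) So v_3(-90) = 2.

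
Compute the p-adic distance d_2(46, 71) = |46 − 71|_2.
d_2(46, 71) = 1

Step 1 — x − y = 46 − 71 = -25. Step 2 — v_2(-25) = 0 (factor: -25 = −(2^0 · 25); the sign does not affect v_p). Step 3 — |x − y|_2 = 2^{0} = 1.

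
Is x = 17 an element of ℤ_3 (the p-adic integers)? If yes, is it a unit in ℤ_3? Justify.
x ∈ ℤ_3^× (unit); v_3(x) = 0

ℤ_3 = {x ∈ ℚ_3 : v_3(x) ≥ 0} and ℤ_3^× = {x ∈ ℤ_3 : v_3(x) = 0}. Here v_3(17) = v_3(num) − v_3(den) = 0; compare against these criteria.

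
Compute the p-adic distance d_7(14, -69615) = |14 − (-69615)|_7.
d_7(14, -69615) = 1/2401

Step 1 — x − y = 14 − (-69615) = 69629. Step 2 — v_7(69629) = 4 (factor: 69629 = (7^4 · 29); the sign does not affect v_p). Step 3 — |x − y|_7 = 7^{-4} = 1/2401.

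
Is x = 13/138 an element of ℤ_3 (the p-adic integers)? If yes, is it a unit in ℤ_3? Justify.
x ∉ ℤ_3 (v_3(x) = -1 < 0)

ℤ_3 = {x ∈ ℚ_3 : v_3(x) ≥ 0} and ℤ_3^× = {x ∈ ℤ_3 : v_3(x) = 0}. Here v_3(13/138) = v_3(num) − v_3(den) = -1; compare against these criteria.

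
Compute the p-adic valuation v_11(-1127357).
v_11(-1127357) = 5

v_11(n) is the largest exponent k such that 11^k divides n. Factor out: -1127357 = -11^5 · 7. (Sign doesn't affect v_p.) So v_11(-1127357) = 5.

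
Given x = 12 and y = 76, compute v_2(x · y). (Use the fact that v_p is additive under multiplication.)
v_2(912) = 4

v_p(x) = 2 (factor: 12 = 2^2 · 3); v_p(y) = 2 (factor: 76 = 2^2 · 19). Additivity: v_p(xy) = v_p(x) + v_p(y) = 2 + 2 = 4. (Direct check: xy = 912 = 2^4 · (57).)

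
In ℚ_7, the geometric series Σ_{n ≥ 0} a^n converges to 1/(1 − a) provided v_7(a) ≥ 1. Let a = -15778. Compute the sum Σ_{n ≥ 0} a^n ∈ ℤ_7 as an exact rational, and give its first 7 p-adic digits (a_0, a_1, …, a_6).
Σ a^n = 1/(1 − a) = 1/15779;  first 7 digits = (1, 0, 0, 3, 0, 6, 1)

v_7(a) = 3 ≥ 1, so the series converges in ℤ_7 to 1/(1 − a) = 1/(1 − (-15778)) = 1/15779. Expand this rational in ℤ_7: compute digits iteratively via d_i = x_i mod 7, x_{i+1} = (x_i − d_i)/7. The first 7 digits are (1, 0, 0, 3, 0, 6, 1).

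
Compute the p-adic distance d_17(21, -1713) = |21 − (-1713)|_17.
d_17(21, -1713) = 1/289

Step 1 — x − y = 21 − (-1713) = 1734. Step 2 — v_17(1734) = 2 (factor: 1734 = (17^2 · 6); the sign does not affect v_p). Step 3 — |x − y|_17 = 17^{-2} = 1/289.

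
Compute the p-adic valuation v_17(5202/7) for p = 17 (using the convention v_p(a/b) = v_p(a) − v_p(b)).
v_17(5202/7) = 2

Factor powers of 17 from the numerator and denominator of the reduced fraction: 5202 = 17^2 · 18 and 7 = 17^0 · 7. Apply v_p(a/b) = v_p(a) − v_p(b): v_17(5202/7) = 2 − 0 = 2.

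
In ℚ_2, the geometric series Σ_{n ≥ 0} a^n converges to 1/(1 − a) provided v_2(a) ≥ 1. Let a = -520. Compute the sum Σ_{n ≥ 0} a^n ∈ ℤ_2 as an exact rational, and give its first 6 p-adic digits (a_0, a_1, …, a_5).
Σ a^n = 1/(1 − a) = 1/521;  first 6 digits = (1, 0, 0, 1, 1, 1)

v_2(a) = 3 ≥ 1, so the series converges in ℤ_2 to 1/(1 − a) = 1/(1 − (-520)) = 1/521. Expand this rational in ℤ_2: compute digits iteratively via d_i = x_i mod 2, x_{i+1} = (x_i − d_i)/2. The first 6 digits are (1, 0, 0, 1, 1, 1).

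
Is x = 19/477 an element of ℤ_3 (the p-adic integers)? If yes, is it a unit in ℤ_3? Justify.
x ∉ ℤ_3 (v_3(x) = -2 < 0)

ℤ_3 = {x ∈ ℚ_3 : v_3(x) ≥ 0} and ℤ_3^× = {x ∈ ℤ_3 : v_3(x) = 0}. Here v_3(19/477) = v_3(num) − v_3(den) = -2; compare against these criteria.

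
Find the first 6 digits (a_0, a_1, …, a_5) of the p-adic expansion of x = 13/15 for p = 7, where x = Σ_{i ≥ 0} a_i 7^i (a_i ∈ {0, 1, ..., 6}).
(a_0, …, a_5) = (6, 3, 6, 0, 5, 3)

v_7(13/15) = 0 (numerator and denominator both coprime to 7), so x ∈ ℤ_7^×. Compute digits iteratively via a_i = x_i mod 7, x_{i+1} = (x_i − a_i)/7, with x_0 = x:
  x_0 = 13/15;  a_0 = 6;  x_1 = (x_0 − 6)/7 = -11/15
  x_1 = -11/15;  a_1 = 3;  x_2 = (x_1 − 3)/7 = -8/15
  x_2 = -8/15;  a_2 = 6;  x_3 = (x_2 − 6)/7 = -14/15
  x_3 = -14/15;  a_3 = 0;  x_4 = (x_3 − 0)/7 = -2/15
  x_4 = -2/15;  a_4 = 5;  x_5 = (x_4 − 5)/7 = -11/15
  x_5 = -11/15;  a_5 = 3;  x_6 = (x_5 − 3)/7 = -8/15
Digits: (6, 3, 6, 0, 5, 3).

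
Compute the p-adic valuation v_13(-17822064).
v_13(-17822064) = 5

v_13(n) is the largest exponent k such that 13^k divides n. Factor out: -17822064 = -13^5 · 48. (Sign doesn't affect v_p.) So v_13(-17822064) = 5.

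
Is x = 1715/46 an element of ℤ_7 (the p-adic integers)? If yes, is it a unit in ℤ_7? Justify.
x ∈ ℤ_7 but not a unit; v_7(x) = 3 > 0

ℤ_7 = {x ∈ ℚ_7 : v_7(x) ≥ 0} and ℤ_7^× = {x ∈ ℤ_7 : v_7(x) = 0}. Here v_7(1715/46) = v_7(num) − v_7(den) = 3; compare against these criteria.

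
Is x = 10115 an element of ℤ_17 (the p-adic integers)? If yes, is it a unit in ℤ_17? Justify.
x ∈ ℤ_17 but not a unit; v_17(x) = 2 > 0

ℤ_17 = {x ∈ ℚ_17 : v_17(x) ≥ 0} and ℤ_17^× = {x ∈ ℤ_17 : v_17(x) = 0}. Here v_17(10115) = v_17(num) − v_17(den) = 2; compare against these criteria.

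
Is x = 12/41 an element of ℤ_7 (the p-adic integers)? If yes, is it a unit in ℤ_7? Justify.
x ∈ ℤ_7^× (unit); v_7(x) = 0

ℤ_7 = {x ∈ ℚ_7 : v_7(x) ≥ 0} and ℤ_7^× = {x ∈ ℤ_7 : v_7(x) = 0}. Here v_7(12/41) = v_7(num) − v_7(den) = 0; compare against these criteria.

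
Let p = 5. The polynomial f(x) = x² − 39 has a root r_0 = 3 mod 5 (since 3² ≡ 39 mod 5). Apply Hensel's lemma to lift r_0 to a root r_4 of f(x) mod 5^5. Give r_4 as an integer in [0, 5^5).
r_4 = 358 (mod 3125)

Hensel's recurrence: r_{i+1} = r_i − f(r_i)·(f′(r_i))^{-1} mod 5^{i+2}, with f′(x) = 2x. Iterate:
  r_0 = 3 (mod 5)
  r_1 = 8 (mod 25)
  r_2 = 108 (mod 125)
  r_3 = 358 (mod 625)
  r_4 = 358 (mod 3125)
Final: r_4 = 358, and one checks f(r_4) ≡ 0 mod 5^5.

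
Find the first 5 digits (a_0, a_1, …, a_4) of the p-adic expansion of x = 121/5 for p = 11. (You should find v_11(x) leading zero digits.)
(a_0, …, a_4) = (0, 0, 9, 8, 8)

v_11(121/5) = 2, so a_0 = ... = a_1 = 0. Factor out: x = 11^2 · u with u = 1/5 a unit in ℤ_11. Expand u iteratively via a_{v+i} = u_i mod 11, u_{i+1} = (u_i − a_{v+i})/11:
  u_0 = 1/5;  a_2 = 9;  u_1 = (u_0 − 9)/11 = -4/5
  u_1 = -4/5;  a_3 = 8;  u_2 = (u_1 − 8)/11 = -4/5
  u_2 = -4/5;  a_4 = 8;  u_3 = (u_2 − 8)/11 = -4/5
Digits: (0, 0, 9, 8, 8).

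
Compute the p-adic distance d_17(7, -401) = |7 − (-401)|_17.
d_17(7, -401) = 1/17

Step 1 — x − y = 7 − (-401) = 408. Step 2 — v_17(408) = 1 (factor: 408 = (17^1 · 24); the sign does not affect v_p). Step 3 — |x − y|_17 = 17^{-1} = 1/17.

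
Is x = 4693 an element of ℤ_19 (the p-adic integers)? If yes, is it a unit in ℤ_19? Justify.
x ∈ ℤ_19 but not a unit; v_19(x) = 2 > 0

ℤ_19 = {x ∈ ℚ_19 : v_19(x) ≥ 0} and ℤ_19^× = {x ∈ ℤ_19 : v_19(x) = 0}. Here v_19(4693) = v_19(num) − v_19(den) = 2; compare against these criteria.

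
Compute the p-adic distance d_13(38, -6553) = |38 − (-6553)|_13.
d_13(38, -6553) = 1/2197

Step 1 — x − y = 38 − (-6553) = 6591. Step 2 — v_13(6591) = 3 (factor: 6591 = (13^3 · 3); the sign does not affect v_p). Step 3 — |x − y|_13 = 13^{-3} = 1/2197.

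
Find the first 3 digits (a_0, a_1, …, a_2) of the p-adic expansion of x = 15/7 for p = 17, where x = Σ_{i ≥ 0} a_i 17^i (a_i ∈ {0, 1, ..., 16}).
(a_0, …, a_2) = (7, 7, 2)

v_17(15/7) = 0 (numerator and denominator both coprime to 17), so x ∈ ℤ_17^×. Compute digits iteratively via a_i = x_i mod 17, x_{i+1} = (x_i − a_i)/17, with x_0 = x:
  x_0 = 15/7;  a_0 = 7;  x_1 = (x_0 − 7)/17 = -2/7
  x_1 = -2/7;  a_1 = 7;  x_2 = (x_1 − 7)/17 = -3/7
  x_2 = -3/7;  a_2 = 2;  x_3 = (x_2 − 2)/17 = -1/7
Digits: (7, 7, 2).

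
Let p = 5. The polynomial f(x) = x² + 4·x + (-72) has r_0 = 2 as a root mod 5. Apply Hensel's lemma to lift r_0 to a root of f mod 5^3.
r_2 = 22 (mod 125)

Hensel: r_{i+1} = r_i − f(r_i)·(f′(r_i))^{-1} mod 5^{i+2}, f′(x) = 2x + 4. Iterate:
  r_0 = 2 (mod 5)
  r_1 = 22 (mod 25)
  r_2 = 22 (mod 125)
Final: r = 22 satisfies f(r) ≡ 0 mod 5^3.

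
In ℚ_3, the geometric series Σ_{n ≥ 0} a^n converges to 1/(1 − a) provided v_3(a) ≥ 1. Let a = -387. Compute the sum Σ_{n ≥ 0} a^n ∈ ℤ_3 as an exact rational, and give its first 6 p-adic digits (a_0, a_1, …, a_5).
Σ a^n = 1/(1 − a) = 1/388;  first 6 digits = (1, 0, 2, 0, 2, 2)

v_3(a) = 2 ≥ 1, so the series converges in ℤ_3 to 1/(1 − a) = 1/(1 − (-387)) = 1/388. Expand this rational in ℤ_3: compute digits iteratively via d_i = x_i mod 3, x_{i+1} = (x_i − d_i)/3. The first 6 digits are (1, 0, 2, 0, 2, 2).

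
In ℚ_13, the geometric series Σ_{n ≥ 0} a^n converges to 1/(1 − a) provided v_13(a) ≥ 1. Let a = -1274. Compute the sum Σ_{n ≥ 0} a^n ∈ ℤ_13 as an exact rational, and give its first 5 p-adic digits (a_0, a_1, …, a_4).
Σ a^n = 1/(1 − a) = 1/1275;  first 5 digits = (1, 6, 2, 5, 11)

v_13(a) = 1 ≥ 1, so the series converges in ℤ_13 to 1/(1 − a) = 1/(1 − (-1274)) = 1/1275. Expand this rational in ℤ_13: compute digits iteratively via d_i = x_i mod 13, x_{i+1} = (x_i − d_i)/13. The first 5 digits are (1, 6, 2, 5, 11).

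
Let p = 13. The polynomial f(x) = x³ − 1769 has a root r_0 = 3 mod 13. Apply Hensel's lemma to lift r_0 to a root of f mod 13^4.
r_3 = 15603 (mod 28561)

Hensel: r_{i+1} = r_i − f(r_i)/f′(r_i) mod 13^{i+2}, where f′(x) = 3x². Iterate:
  r_0 = 3 (mod 13)
  r_1 = 55 (mod 169)
  r_2 = 224 (mod 2197)
  r_3 = 15603 (mod 28561)
Final: r = 15603 with f(r) ≡ 0 mod 13^4.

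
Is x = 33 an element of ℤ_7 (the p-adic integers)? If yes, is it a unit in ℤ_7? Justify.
x ∈ ℤ_7^× (unit); v_7(x) = 0

ℤ_7 = {x ∈ ℚ_7 : v_7(x) ≥ 0} and ℤ_7^× = {x ∈ ℤ_7 : v_7(x) = 0}. Here v_7(33) = v_7(num) − v_7(den) = 0; compare against these criteria.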